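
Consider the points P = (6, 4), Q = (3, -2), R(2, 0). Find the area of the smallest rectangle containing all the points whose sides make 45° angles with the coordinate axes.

In coordinates u = x + y, v = x − y the rectangle is axis-aligned; the map (x,y)→(u,v) scales areas by 2.
u-values: 10, 1, 2; range = 10 − 1 = 9.
v-values: 2, 5, 2; range = 5 − 2 = 3.
Area = (9 × 3) / 2 = 13.5.

13.5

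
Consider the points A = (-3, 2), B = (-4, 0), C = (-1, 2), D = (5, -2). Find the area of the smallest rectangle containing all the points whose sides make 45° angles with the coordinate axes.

42

In coordinates u = x + y, v = x − y the rectangle is axis-aligned; the map (x,y)→(u,v) scales areas by 2.
u-values: -1, -4, 1, 3; range = 3 − (-4) = 7.
v-values: -5, -4, -3, 7; range = 7 − (-5) = 12.
Area = (7 × 12) / 2 = 42.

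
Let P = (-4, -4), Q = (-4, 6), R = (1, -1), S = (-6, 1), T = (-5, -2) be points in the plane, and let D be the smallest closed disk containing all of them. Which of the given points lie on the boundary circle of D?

By Welzl's lemma the MEC is supported by two points (diametrically opposite) or three points (on a circumcircle).
The minimum enclosing circle is determined by three boundary points: P, Q, R.
Their circumcentre is (-3.6, 1) with r² = 25.16.
The farthest remaining point T is at distance² 10.96 ≤ 25.16.
The points at distance exactly r from the centre are P, Q, R — 3 points.

P, Q, R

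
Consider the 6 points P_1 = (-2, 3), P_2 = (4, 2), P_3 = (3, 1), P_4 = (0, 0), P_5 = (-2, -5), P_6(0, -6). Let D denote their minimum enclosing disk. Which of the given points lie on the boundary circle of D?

P_1, P_2, P_6

The minimum enclosing circle is determined by three boundary points: P_1, P_2, P_6.
Their circumcentre is (5/13, -31/26) with r² = 15725/676.
The farthest remaining point P_5 is at distance² 13645/676 ≤ 15725/676.
The points at distance exactly r from the centre are P_1, P_2, P_6 — 3 points.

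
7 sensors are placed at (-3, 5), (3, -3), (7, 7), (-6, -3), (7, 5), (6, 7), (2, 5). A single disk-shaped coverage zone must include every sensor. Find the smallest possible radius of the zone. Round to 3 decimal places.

The minimum enclosing circle of a finite set is fixed by two of the points (as a diameter) or three (as a circumcircle).
The farthest pair is (7, 7)–(-6, -3) with squared distance 269. The circle on this segment as diameter has centre (0.5, 2) and r² = 269/4 = 67.25.
Check (-3, 5): distance² to centre = 21.25 ≤ 67.25, so it lies inside.
All remaining points lie in this disk, and no smaller disk contains both endpoints, so this is the minimum enclosing circle.
r = √(67.25) ≈ 8.201.

8.201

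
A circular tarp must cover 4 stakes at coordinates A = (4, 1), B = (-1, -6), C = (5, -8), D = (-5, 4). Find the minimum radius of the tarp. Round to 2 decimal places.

7.81

A smallest enclosing disk is always determined by at most three of the input points on its boundary.
The farthest pair is C–D with squared distance 244. The circle on this segment as diameter has centre (0, -2) and r² = 244/4 = 61.
Check A: distance² to centre = 25 ≤ 61, so it lies inside.
All remaining points lie in this disk, and no smaller disk contains both endpoints, so this is the minimum enclosing circle.
r = √61 ≈ 7.81.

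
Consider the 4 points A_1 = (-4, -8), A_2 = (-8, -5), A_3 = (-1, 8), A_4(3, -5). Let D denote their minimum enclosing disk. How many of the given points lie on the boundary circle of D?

The minimum enclosing circle of a finite set is fixed by two of the points (as a diameter) or three (as a circumcircle).
The farthest pair is A_1–A_3 with squared distance 265. The circle on this segment as diameter has centre (-2.5, 0) and r² = 265/4 = 66.25.
Check A_2: distance² to centre = 55.25 ≤ 66.25, so it lies inside.
All remaining points lie in this disk, and no smaller disk contains both endpoints, so this is the minimum enclosing circle.
The points at distance exactly r from the centre are A_1, A_3 — 2 points.

2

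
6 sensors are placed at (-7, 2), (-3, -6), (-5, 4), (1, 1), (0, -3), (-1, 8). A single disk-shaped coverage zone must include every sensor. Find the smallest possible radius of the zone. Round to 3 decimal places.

The farthest pair is (-3, -6)–(-1, 8) with squared distance 200. The circle on this segment as diameter has centre (-2, 1) and r² = 200/4 = 50.
Check (-7, 2): distance² to centre = 26 ≤ 50, so it lies inside.
All remaining points lie in this disk, and no smaller disk contains both endpoints, so this is the minimum enclosing circle.
r = √50 ≈ 7.071.

7.071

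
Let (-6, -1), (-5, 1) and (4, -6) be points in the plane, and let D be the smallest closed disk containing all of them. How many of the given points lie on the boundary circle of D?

Call the three points A, B, C in the order given.
Side lengths²: AB² = 5, AC² = 125, BC² = 130.
Since BC² = 130 ≥ 125 + 5 = 130, the angle opposite BC is not acute, so the smallest enclosing circle has BC as diameter.
Centre = midpoint of BC = (-0.5, -2.5), r² = 130/4 = 32.5.
The points at distance exactly r from the centre are (-6, -1), (-5, 1), (4, -6) — 3 points.

3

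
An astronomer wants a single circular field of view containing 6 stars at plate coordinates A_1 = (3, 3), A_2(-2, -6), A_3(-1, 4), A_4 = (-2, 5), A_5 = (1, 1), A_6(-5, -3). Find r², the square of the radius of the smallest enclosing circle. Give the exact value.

30.74

By Welzl's lemma the MEC is supported by two points (diametrically opposite) or three points (on a circumcircle).
The minimum enclosing circle is determined by three boundary points: A_1, A_2, A_4.
Their circumcentre is (-1.3, -0.5) with r² = 30.74.
The farthest remaining point A_3 is at distance² 20.34 ≤ 30.74.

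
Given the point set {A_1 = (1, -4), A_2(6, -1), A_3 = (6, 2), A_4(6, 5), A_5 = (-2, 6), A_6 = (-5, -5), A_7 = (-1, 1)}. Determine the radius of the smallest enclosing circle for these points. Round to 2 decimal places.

7.43

The farthest pair is A_4–A_6 with squared distance 221. The circle on this segment as diameter has centre (0.5, 0) and r² = 221/4 = 55.25.
Check A_1: distance² to centre = 16.25 ≤ 55.25, so it lies inside.
All remaining points lie in this disk, and no smaller disk contains both endpoints, so this is the minimum enclosing circle.
r = √(55.25) ≈ 7.43.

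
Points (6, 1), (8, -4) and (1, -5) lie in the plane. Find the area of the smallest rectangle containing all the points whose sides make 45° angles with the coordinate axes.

38.5

In coordinates u = x + y, v = x − y the rectangle is axis-aligned; the map (x,y)→(u,v) scales areas by 2.
u-values: 7, 4, -4; range = 7 − (-4) = 11.
v-values: 5, 12, 6; range = 12 − 5 = 7.
Area = (11 × 7) / 2 = 38.5.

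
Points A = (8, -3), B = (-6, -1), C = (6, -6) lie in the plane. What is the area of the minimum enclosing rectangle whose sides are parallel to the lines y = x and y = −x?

In coordinates u = x + y, v = x − y the rectangle is axis-aligned; the map (x,y)→(u,v) scales areas by 2.
u-values: 5, -7, 0; range = 5 − (-7) = 12.
v-values: 11, -5, 12; range = 12 − (-5) = 17.
Area = (12 × 17) / 2 = 102.

102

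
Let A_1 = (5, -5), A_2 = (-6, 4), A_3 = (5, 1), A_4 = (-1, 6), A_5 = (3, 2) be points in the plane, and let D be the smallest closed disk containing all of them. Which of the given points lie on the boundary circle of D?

A_1, A_2

A smallest enclosing disk is always determined by at most three of the input points on its boundary.
The farthest pair is A_1–A_2 with squared distance 202. The circle on this segment as diameter has centre (-0.5, -0.5) and r² = 202/4 = 50.5.
Check A_3: distance² to centre = 32.5 ≤ 50.5, so it lies inside.
All remaining points lie in this disk, and no smaller disk contains both endpoints, so this is the minimum enclosing circle.
The points at distance exactly r from the centre are A_1, A_2 — 2 points.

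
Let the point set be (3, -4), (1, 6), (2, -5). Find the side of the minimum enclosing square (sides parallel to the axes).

The bounding box has width 2 and height 11.
An axis-aligned square enclosing the set must have side ≥ max(width, height).
So the minimum side is max(2, 11) = 11.

11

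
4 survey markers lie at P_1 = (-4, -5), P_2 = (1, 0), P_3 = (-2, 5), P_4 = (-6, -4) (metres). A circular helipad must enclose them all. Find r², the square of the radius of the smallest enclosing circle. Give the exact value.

26

A smallest enclosing disk is always determined by at most three of the input points on its boundary.
The farthest pair is P_1–P_3 with squared distance 104. The circle on this segment as diameter has centre (-3, 0) and r² = 104/4 = 26.
Check P_2: distance² to centre = 16 ≤ 26, so it lies inside.
All remaining points lie in this disk, and no smaller disk contains both endpoints, so this is the minimum enclosing circle.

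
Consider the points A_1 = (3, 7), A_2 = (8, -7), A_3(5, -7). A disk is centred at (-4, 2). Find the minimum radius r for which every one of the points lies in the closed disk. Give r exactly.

The required radius is the distance from (-4, 2) to the farthest point.
Squared distances: 74, 225, 162.
Maximum is 225, attained at A_2.
r = √225 = 15.

15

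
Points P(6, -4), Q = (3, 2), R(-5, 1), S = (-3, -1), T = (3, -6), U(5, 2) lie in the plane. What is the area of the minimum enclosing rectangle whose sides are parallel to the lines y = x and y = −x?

88

In coordinates u = x + y, v = x − y the rectangle is axis-aligned; the map (x,y)→(u,v) scales areas by 2.
u-values: 2, 5, -4, -4, -3, 7; range = 7 − (-4) = 11.
v-values: 10, 1, -6, -2, 9, 3; range = 10 − (-6) = 16.
Area = (11 × 16) / 2 = 88.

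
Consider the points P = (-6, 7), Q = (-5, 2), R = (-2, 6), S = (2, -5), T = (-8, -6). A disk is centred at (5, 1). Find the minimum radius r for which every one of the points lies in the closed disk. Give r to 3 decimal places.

The required radius is the distance from (5, 1) to the farthest point.
Squared distances: 157, 101, 74, 45, 218.
Maximum is 218, attained at T.
r = √218 ≈ 14.765.

14.765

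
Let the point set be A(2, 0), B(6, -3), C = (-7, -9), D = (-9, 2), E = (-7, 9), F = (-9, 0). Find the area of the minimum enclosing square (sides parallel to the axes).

The bounding box has width 15 and height 18.
An axis-aligned square enclosing the set must have side ≥ max(width, height).
So the minimum side is max(15, 18) = 18.
Area = 18² = 324.

324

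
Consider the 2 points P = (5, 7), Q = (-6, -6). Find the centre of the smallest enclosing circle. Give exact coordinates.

(-0.5, 0.5)

The smallest circle enclosing two points has them as diameter endpoints.
Centre = midpoint = (-0.5, 0.5); r² = |PQ|²/4 = 290/4 = 72.5.
Centre = (-0.5, 0.5).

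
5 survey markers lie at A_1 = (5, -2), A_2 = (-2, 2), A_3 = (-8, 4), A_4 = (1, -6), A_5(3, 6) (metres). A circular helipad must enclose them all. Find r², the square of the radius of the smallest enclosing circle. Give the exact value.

The minimum enclosing circle is determined by three boundary points: A_1, A_3, A_4.
Their circumcentre is (-63/38, 25/38) with r² = 37105/722.
The farthest remaining point A_5 is at distance² 36269/722 ≤ 37105/722.

37105/722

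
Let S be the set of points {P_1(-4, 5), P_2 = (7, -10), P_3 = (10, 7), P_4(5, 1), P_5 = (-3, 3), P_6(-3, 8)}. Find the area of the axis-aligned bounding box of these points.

252

x ranges over [-4, 10], width 14.
y ranges over [-10, 8], height 18.
Area = 14 × 18 = 252.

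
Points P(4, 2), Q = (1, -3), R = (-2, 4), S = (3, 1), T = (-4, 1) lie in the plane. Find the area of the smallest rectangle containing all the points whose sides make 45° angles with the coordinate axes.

45

In coordinates u = x + y, v = x − y the rectangle is axis-aligned; the map (x,y)→(u,v) scales areas by 2.
u-values: 6, -2, 2, 4, -3; range = 6 − (-3) = 9.
v-values: 2, 4, -6, 2, -5; range = 4 − (-6) = 10.
Area = (9 × 10) / 2 = 45.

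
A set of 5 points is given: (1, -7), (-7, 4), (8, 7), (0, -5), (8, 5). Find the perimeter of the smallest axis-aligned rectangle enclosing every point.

Width = max x − min x = 8 − (-7) = 15.
Height = max y − min y = 7 − (-7) = 14.
Perimeter = 2(15 + 14) = 58.

58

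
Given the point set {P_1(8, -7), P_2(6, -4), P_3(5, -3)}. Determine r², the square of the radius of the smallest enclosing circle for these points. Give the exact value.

Side lengths²: P_1P_2² = 13, P_1P_3² = 25, P_2P_3² = 2.
Since P_1P_3² = 25 ≥ 13 + 2 = 15, the angle opposite P_1P_3 is not acute, so the smallest enclosing circle has P_1P_3 as diameter.
Centre = midpoint of P_1P_3 = (6.5, -5), r² = 25/4 = 6.25.

6.25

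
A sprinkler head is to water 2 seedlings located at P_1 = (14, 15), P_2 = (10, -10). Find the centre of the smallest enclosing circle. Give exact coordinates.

The smallest circle enclosing two points has them as diameter endpoints.
Centre = midpoint = (12, 2.5); r² = |P_1P_2|²/4 = 641/4 = 160.25.
Centre = (12, 2.5).

(12, 2.5)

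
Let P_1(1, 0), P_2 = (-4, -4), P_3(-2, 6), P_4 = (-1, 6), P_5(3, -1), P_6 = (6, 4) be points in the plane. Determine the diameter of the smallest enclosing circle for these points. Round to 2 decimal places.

12.82

A smallest enclosing disk is always determined by at most three of the input points on its boundary.
The minimum enclosing circle is determined by three boundary points: P_2, P_3, P_6.
Their circumcentre is (17/21, 5/21) with r² = 18122/441.
The farthest remaining point P_4 is at distance² 16085/441 ≤ 18122/441.
Diameter = 2r = 2√(18122/441) ≈ 12.82.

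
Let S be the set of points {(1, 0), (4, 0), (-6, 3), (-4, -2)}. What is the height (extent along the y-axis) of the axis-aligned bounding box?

max y = 3, min y = -2, so height = 5.

5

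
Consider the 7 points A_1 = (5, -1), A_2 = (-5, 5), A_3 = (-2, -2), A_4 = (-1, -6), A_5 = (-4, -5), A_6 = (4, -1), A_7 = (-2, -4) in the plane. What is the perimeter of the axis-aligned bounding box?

42

Width = max x − min x = 5 − (-5) = 10.
Height = max y − min y = 5 − (-6) = 11.
Perimeter = 2(10 + 11) = 42.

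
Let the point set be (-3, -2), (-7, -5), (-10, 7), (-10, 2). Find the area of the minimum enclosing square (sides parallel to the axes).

The bounding box has width 7 and height 12.
An axis-aligned square enclosing the set must have side ≥ max(width, height).
So the minimum side is max(7, 12) = 12.
Area = 12² = 144.

144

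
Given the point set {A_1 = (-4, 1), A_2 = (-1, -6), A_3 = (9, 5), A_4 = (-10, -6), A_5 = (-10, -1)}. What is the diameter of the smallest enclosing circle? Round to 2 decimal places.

21.95

By Welzl's lemma the MEC is supported by two points (diametrically opposite) or three points (on a circumcircle).
The farthest pair is A_3–A_4 with squared distance 482. The circle on this segment as diameter has centre (-0.5, -0.5) and r² = 482/4 = 120.5.
Check A_1: distance² to centre = 14.5 ≤ 120.5, so it lies inside.
All remaining points lie in this disk, and no smaller disk contains both endpoints, so this is the minimum enclosing circle.
Diameter = 2r = 2√(120.5) ≈ 21.95.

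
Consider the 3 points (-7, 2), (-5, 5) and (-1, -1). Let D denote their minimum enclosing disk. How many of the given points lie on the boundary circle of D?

Call the three points A, B, C in the order given.
Side lengths²: AB² = 13, AC² = 45, BC² = 52.
Since BC² = 52 < 45 + 13 = 58, the triangle is acute, so the smallest enclosing circle is the circumcircle.
Circumcentre = (-3.375, 1.75), r² = 13.203125.
The points at distance exactly r from the centre are (-7, 2), (-5, 5), (-1, -1) — 3 points.

3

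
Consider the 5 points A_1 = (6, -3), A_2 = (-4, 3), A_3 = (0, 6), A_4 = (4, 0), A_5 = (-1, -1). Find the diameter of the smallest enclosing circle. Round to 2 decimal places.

A smallest enclosing disk is always determined by at most three of the input points on its boundary.
The minimum enclosing circle is determined by three boundary points: A_1, A_2, A_3.
Their circumcentre is (7/6, 5/18) with r² = 5525/162.
The farthest remaining point A_4 is at distance² 1313/162 ≤ 5525/162.
Diameter = 2r = 2√(5525/162) ≈ 11.68.

11.68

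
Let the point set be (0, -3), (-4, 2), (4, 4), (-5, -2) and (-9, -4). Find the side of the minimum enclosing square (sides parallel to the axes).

13

The bounding box has width 13 and height 8.
An axis-aligned square enclosing the set must have side ≥ max(width, height).
So the minimum side is max(13, 8) = 13.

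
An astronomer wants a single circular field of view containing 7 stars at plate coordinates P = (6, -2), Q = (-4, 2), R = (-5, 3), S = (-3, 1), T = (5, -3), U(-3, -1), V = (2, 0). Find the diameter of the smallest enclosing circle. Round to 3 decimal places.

12.083

The farthest pair is P–R with squared distance 146. The circle on this segment as diameter has centre (0.5, 0.5) and r² = 146/4 = 36.5.
Check Q: distance² to centre = 22.5 ≤ 36.5, so it lies inside.
All remaining points lie in this disk, and no smaller disk contains both endpoints, so this is the minimum enclosing circle.
Diameter = 2r = 2√(36.5) ≈ 12.083.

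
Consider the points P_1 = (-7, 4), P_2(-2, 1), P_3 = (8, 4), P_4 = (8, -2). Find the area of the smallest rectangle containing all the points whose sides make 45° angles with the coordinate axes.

In coordinates u = x + y, v = x − y the rectangle is axis-aligned; the map (x,y)→(u,v) scales areas by 2.
u-values: -3, -1, 12, 6; range = 12 − (-3) = 15.
v-values: -11, -3, 4, 10; range = 10 − (-11) = 21.
Area = (15 × 21) / 2 = 157.5.

157.5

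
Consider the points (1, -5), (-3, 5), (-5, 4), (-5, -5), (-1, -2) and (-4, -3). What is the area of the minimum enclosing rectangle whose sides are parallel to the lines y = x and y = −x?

In coordinates u = x + y, v = x − y the rectangle is axis-aligned; the map (x,y)→(u,v) scales areas by 2.
u-values: -4, 2, -1, -10, -3, -7; range = 2 − (-10) = 12.
v-values: 6, -8, -9, 0, 1, -1; range = 6 − (-9) = 15.
Area = (12 × 15) / 2 = 90.

90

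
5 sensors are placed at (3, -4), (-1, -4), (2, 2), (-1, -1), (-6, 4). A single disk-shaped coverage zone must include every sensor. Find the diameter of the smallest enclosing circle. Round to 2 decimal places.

12.04

The minimum enclosing circle of a finite set is fixed by two of the points (as a diameter) or three (as a circumcircle).
The farthest pair is (3, -4)–(-6, 4) with squared distance 145. The circle on this segment as diameter has centre (-1.5, 0) and r² = 145/4 = 36.25.
Check (-1, -4): distance² to centre = 16.25 ≤ 36.25, so it lies inside.
All remaining points lie in this disk, and no smaller disk contains both endpoints, so this is the minimum enclosing circle.
Diameter = 2r = 2√(36.25) ≈ 12.04.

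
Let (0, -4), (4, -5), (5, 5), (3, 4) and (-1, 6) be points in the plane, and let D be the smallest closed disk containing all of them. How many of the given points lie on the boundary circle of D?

2

By Welzl's lemma the MEC is supported by two points (diametrically opposite) or three points (on a circumcircle).
The farthest pair is (4, -5)–(-1, 6) with squared distance 146. The circle on this segment as diameter has centre (1.5, 0.5) and r² = 146/4 = 36.5.
Check (0, -4): distance² to centre = 22.5 ≤ 36.5, so it lies inside.
All remaining points lie in this disk, and no smaller disk contains both endpoints, so this is the minimum enclosing circle.
The points at distance exactly r from the centre are (4, -5), (-1, 6) — 2 points.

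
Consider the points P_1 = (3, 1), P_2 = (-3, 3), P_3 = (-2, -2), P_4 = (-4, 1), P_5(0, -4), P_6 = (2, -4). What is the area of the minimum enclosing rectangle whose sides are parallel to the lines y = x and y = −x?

In coordinates u = x + y, v = x − y the rectangle is axis-aligned; the map (x,y)→(u,v) scales areas by 2.
u-values: 4, 0, -4, -3, -4, -2; range = 4 − (-4) = 8.
v-values: 2, -6, 0, -5, 4, 6; range = 6 − (-6) = 12.
Area = (8 × 12) / 2 = 48.

48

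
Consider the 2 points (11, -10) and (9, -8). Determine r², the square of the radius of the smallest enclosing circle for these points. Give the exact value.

2

The smallest circle enclosing two points has them as diameter endpoints.
Centre = midpoint = (10, -9); r² = |(11, -10)−(9, -8)|²/4 = 8/4 = 2.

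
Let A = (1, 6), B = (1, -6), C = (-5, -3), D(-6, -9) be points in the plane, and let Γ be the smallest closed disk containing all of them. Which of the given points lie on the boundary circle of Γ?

By Welzl's lemma the MEC is supported by two points (diametrically opposite) or three points (on a circumcircle).
The farthest pair is A–D with squared distance 274. The circle on this segment as diameter has centre (-2.5, -1.5) and r² = 274/4 = 68.5.
Check B: distance² to centre = 32.5 ≤ 68.5, so it lies inside.
All remaining points lie in this disk, and no smaller disk contains both endpoints, so this is the minimum enclosing circle.
The points at distance exactly r from the centre are A, D — 2 points.

A, D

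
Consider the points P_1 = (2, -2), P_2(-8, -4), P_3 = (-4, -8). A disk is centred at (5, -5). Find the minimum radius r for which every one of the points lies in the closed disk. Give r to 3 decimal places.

The required radius is the distance from (5, -5) to the farthest point.
Squared distances: 18, 170, 90.
Maximum is 170, attained at P_2.
r = √170 ≈ 13.038.

13.038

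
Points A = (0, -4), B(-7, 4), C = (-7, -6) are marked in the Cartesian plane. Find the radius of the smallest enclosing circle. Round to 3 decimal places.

Side lengths²: AB² = 113, AC² = 53, BC² = 100.
Since AB² = 113 < 100 + 53 = 153, the triangle is acute, so the smallest enclosing circle is the circumcircle.
Circumcentre = (-65/14, -1), r² = 5989/196.
r = √(5989/196) ≈ 5.528.

5.528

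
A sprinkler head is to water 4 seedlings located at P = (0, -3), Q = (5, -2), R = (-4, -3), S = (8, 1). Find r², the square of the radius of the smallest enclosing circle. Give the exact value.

By Welzl's lemma the MEC is supported by two points (diametrically opposite) or three points (on a circumcircle).
The farthest pair is R–S with squared distance 160. The circle on this segment as diameter has centre (2, -1) and r² = 160/4 = 40.
Check P: distance² to centre = 8 ≤ 40, so it lies inside.
All remaining points lie in this disk, and no smaller disk contains both endpoints, so this is the minimum enclosing circle.

40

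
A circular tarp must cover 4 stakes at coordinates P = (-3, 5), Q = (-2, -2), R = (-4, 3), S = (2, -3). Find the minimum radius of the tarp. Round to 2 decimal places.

4.72

By Welzl's lemma the MEC is supported by two points (diametrically opposite) or three points (on a circumcircle).
The farthest pair is P–S with squared distance 89. The circle on this segment as diameter has centre (-0.5, 1) and r² = 89/4 = 22.25.
Check Q: distance² to centre = 11.25 ≤ 22.25, so it lies inside.
All remaining points lie in this disk, and no smaller disk contains both endpoints, so this is the minimum enclosing circle.
r = √(22.25) ≈ 4.72.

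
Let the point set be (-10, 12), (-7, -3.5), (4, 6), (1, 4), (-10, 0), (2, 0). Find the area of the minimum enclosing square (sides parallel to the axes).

240.25

The bounding box has width 14 and height 15.5.
An axis-aligned square enclosing the set must have side ≥ max(width, height).
So the minimum side is max(14, 15.5) = 15.5.
Area = 15.5² = 240.25.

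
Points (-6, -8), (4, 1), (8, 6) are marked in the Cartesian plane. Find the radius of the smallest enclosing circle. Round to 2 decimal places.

9.90

Call the three points A, B, C in the order given.
Side lengths²: AB² = 181, AC² = 392, BC² = 41.
Since AC² = 392 ≥ 181 + 41 = 222, the angle opposite AC is not acute, so the smallest enclosing circle has AC as diameter.
Centre = midpoint of AC = (1, -1), r² = 392/4 = 98.
r = √98 ≈ 9.90.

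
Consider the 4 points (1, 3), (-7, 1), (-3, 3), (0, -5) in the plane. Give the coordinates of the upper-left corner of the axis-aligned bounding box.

x-range [-7, 1], y-range [-5, 3].
The upper-left corner is (-7, 3).

(-7, 3)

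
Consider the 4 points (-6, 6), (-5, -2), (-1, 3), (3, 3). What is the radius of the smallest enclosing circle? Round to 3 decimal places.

5.229

By Welzl's lemma the MEC is supported by two points (diametrically opposite) or three points (on a circumcircle).
The minimum enclosing circle is determined by three boundary points: (-6, 6), (-5, -2), (3, 3).
Their circumcentre is (-101/46, 111/46) with r² = 28925/1058.
The farthest remaining point (-1, 3) is at distance² 1877/1058 ≤ 28925/1058.
r = √(28925/1058) ≈ 5.229.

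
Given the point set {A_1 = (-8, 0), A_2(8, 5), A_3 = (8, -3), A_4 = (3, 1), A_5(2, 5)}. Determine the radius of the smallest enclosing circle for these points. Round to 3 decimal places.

8.528

A smallest enclosing disk is always determined by at most three of the input points on its boundary.
The minimum enclosing circle is determined by three boundary points: A_1, A_2, A_3.
Their circumcentre is (0.46875, 1) with r² = 72.7197265625.
The farthest remaining point A_5 is at distance² 18.3447265625 ≤ 72.7197265625.
r = √(72.7197265625) ≈ 8.528.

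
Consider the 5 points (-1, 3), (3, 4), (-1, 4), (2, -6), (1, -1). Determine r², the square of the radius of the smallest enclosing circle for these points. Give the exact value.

27.5225

A smallest enclosing disk is always determined by at most three of the input points on its boundary.
The minimum enclosing circle is determined by three boundary points: (3, 4), (-1, 4), (2, -6).
Their circumcentre is (1, -0.85) with r² = 27.5225.
The farthest remaining point (-1, 3) is at distance² 18.8225 ≤ 27.5225.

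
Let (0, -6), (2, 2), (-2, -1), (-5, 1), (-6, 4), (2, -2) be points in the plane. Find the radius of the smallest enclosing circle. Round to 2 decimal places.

The minimum enclosing circle of a finite set is fixed by two of the points (as a diameter) or three (as a circumcircle).
The farthest pair is (0, -6)–(-6, 4) with squared distance 136. The circle on this segment as diameter has centre (-3, -1) and r² = 136/4 = 34.
Check (2, 2): distance² to centre = 34 ≤ 34, so it lies inside.
All remaining points lie in this disk, and no smaller disk contains both endpoints, so this is the minimum enclosing circle.
r = √34 ≈ 5.83.

5.83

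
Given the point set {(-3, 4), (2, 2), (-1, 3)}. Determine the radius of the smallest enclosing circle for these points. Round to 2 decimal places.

Call the three points A, B, C in the order given.
Side lengths²: AB² = 29, AC² = 5, BC² = 10.
Since AB² = 29 ≥ 10 + 5 = 15, the angle opposite AB is not acute, so the smallest enclosing circle has AB as diameter.
Centre = midpoint of AB = (-0.5, 3), r² = 29/4 = 7.25.
r = √(7.25) ≈ 2.69.

2.69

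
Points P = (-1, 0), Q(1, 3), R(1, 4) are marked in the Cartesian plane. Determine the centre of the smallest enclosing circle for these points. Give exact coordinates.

(0, 2)

Side lengths²: PQ² = 13, PR² = 20, QR² = 1.
Since PR² = 20 ≥ 13 + 1 = 14, the angle opposite PR is not acute, so the smallest enclosing circle has PR as diameter.
Centre = midpoint of PR = (0, 2), r² = 20/4 = 5.
Centre = (0, 2).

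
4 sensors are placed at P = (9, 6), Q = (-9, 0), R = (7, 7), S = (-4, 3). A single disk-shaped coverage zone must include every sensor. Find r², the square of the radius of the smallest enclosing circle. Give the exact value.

By Welzl's lemma the MEC is supported by two points (diametrically opposite) or three points (on a circumcircle).
The farthest pair is P–Q with squared distance 360. The circle on this segment as diameter has centre (0, 3) and r² = 360/4 = 90.
Check R: distance² to centre = 65 ≤ 90, so it lies inside.
All remaining points lie in this disk, and no smaller disk contains both endpoints, so this is the minimum enclosing circle.

90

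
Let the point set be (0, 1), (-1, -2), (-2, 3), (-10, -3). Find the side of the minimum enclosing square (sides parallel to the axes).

The bounding box has width 10 and height 6.
An axis-aligned square enclosing the set must have side ≥ max(width, height).
So the minimum side is max(10, 6) = 10.

10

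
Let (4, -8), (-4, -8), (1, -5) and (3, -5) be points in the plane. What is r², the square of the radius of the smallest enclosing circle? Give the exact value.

The minimum enclosing circle is determined by three boundary points: (4, -8), (-4, -8), (3, -5).
Their circumcentre is (0, -23/3) with r² = 145/9.
The farthest remaining point (1, -5) is at distance² 73/9 ≤ 145/9.

145/9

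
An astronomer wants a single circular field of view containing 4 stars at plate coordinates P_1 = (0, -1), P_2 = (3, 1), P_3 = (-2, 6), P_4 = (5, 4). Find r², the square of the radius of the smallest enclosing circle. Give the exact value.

The minimum enclosing circle is determined by three boundary points: P_1, P_3, P_4.
Their circumcentre is (17/18, 55/18) with r² = 2809/162.
The farthest remaining point P_2 is at distance² 1369/162 ≤ 2809/162.

2809/162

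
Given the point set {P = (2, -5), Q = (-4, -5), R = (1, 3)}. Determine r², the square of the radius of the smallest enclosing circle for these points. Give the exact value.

22.59765625

Side lengths²: PQ² = 36, PR² = 65, QR² = 89.
Since QR² = 89 < 65 + 36 = 101, the triangle is acute, so the smallest enclosing circle is the circumcircle.
Circumcentre = (-1, -1.3125), r² = 22.59765625.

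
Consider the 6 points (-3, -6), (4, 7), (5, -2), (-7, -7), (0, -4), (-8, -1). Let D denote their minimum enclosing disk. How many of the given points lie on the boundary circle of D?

The farthest pair is (4, 7)–(-7, -7) with squared distance 317. The circle on this segment as diameter has centre (-1.5, 0) and r² = 317/4 = 79.25.
Check (-3, -6): distance² to centre = 38.25 ≤ 79.25, so it lies inside.
All remaining points lie in this disk, and no smaller disk contains both endpoints, so this is the minimum enclosing circle.
The points at distance exactly r from the centre are (4, 7), (-7, -7) — 2 points.

2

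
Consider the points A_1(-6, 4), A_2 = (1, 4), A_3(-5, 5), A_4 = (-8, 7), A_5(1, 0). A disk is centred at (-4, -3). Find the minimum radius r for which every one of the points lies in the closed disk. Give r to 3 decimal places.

The required radius is the distance from (-4, -3) to the farthest point.
Squared distances: 53, 74, 65, 116, 34.
Maximum is 116, attained at A_4.
r = √116 ≈ 10.770.

10.770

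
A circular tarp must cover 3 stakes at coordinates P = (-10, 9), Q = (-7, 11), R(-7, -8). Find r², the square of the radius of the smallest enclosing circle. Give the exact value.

90.25

Side lengths²: PQ² = 13, PR² = 298, QR² = 361.
Since QR² = 361 ≥ 298 + 13 = 311, the angle opposite QR is not acute, so the smallest enclosing circle has QR as diameter.
Centre = midpoint of QR = (-7, 1.5), r² = 361/4 = 90.25.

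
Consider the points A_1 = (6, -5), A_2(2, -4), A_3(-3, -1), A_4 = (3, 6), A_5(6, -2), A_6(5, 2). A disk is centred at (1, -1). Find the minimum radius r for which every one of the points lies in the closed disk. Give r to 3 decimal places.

7.280

The required radius is the distance from (1, -1) to the farthest point.
Squared distances: 41, 10, 16, 53, 26, 25.
Maximum is 53, attained at A_4.
r = √53 ≈ 7.280.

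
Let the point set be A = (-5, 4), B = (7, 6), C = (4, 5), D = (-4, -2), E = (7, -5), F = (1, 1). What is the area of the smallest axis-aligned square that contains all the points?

The bounding box has width 12 and height 11.
An axis-aligned square enclosing the set must have side ≥ max(width, height).
So the minimum side is max(12, 11) = 12.
Area = 12² = 144.

144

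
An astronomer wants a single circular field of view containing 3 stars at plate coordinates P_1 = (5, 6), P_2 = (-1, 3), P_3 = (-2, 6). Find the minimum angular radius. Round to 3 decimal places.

Side lengths²: P_1P_2² = 45, P_1P_3² = 49, P_2P_3² = 10.
Since P_1P_3² = 49 < 45 + 10 = 55, the triangle is acute, so the smallest enclosing circle is the circumcircle.
Circumcentre = (1.5, 5.5), r² = 12.5.
r = √(12.5) ≈ 3.536.

3.536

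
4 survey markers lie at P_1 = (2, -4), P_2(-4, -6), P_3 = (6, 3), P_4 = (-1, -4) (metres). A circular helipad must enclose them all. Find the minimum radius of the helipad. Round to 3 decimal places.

6.727

By Welzl's lemma the MEC is supported by two points (diametrically opposite) or three points (on a circumcircle).
The farthest pair is P_2–P_3 with squared distance 181. The circle on this segment as diameter has centre (1, -1.5) and r² = 181/4 = 45.25.
Check P_1: distance² to centre = 7.25 ≤ 45.25, so it lies inside.
All remaining points lie in this disk, and no smaller disk contains both endpoints, so this is the minimum enclosing circle.
r = √(45.25) ≈ 6.727.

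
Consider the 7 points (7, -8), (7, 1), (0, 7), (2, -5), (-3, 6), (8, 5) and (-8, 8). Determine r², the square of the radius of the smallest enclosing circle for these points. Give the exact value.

120.25

By Welzl's lemma the MEC is supported by two points (diametrically opposite) or three points (on a circumcircle).
The farthest pair is (7, -8)–(-8, 8) with squared distance 481. The circle on this segment as diameter has centre (-0.5, 0) and r² = 481/4 = 120.25.
Check (7, 1): distance² to centre = 57.25 ≤ 120.25, so it lies inside.
All remaining points lie in this disk, and no smaller disk contains both endpoints, so this is the minimum enclosing circle.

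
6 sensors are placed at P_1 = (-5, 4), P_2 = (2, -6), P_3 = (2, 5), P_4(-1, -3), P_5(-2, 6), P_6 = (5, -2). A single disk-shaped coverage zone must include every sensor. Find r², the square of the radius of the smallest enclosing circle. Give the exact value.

A smallest enclosing disk is always determined by at most three of the input points on its boundary.
The minimum enclosing circle is determined by three boundary points: P_1, P_2, P_5.
Their circumcentre is (-3/22, -1/22) with r² = 9685/242.
The farthest remaining point P_6 is at distance² 7309/242 ≤ 9685/242.

9685/242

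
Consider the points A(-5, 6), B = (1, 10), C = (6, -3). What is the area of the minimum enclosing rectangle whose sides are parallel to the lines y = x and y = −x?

100

In coordinates u = x + y, v = x − y the rectangle is axis-aligned; the map (x,y)→(u,v) scales areas by 2.
u-values: 1, 11, 3; range = 11 − 1 = 10.
v-values: -11, -9, 9; range = 9 − (-11) = 20.
Area = (10 × 20) / 2 = 100.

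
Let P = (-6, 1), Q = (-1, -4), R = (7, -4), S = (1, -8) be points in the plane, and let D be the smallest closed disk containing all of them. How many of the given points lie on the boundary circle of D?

A smallest enclosing disk is always determined by at most three of the input points on its boundary.
The farthest pair is P–R with squared distance 194. The circle on this segment as diameter has centre (0.5, -1.5) and r² = 194/4 = 48.5.
Check Q: distance² to centre = 8.5 ≤ 48.5, so it lies inside.
All remaining points lie in this disk, and no smaller disk contains both endpoints, so this is the minimum enclosing circle.
The points at distance exactly r from the centre are P, R — 2 points.

2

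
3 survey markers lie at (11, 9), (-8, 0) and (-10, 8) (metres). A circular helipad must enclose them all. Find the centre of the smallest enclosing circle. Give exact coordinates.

Call the three points A, B, C in the order given.
Side lengths²: AB² = 442, AC² = 442, BC² = 68.
Since AC² = 442 < 442 + 68 = 510, the triangle is acute, so the smallest enclosing circle is the circumcircle.
Circumcentre = (0.6, 6.4), r² = 114.92.
Centre = (0.6, 6.4).

(0.6, 6.4)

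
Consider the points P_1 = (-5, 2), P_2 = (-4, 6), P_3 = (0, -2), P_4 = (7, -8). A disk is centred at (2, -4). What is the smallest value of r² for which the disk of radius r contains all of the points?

The required radius is the distance from (2, -4) to the farthest point.
Squared distances: 85, 136, 8, 41.
Maximum is 136, attained at P_2.

136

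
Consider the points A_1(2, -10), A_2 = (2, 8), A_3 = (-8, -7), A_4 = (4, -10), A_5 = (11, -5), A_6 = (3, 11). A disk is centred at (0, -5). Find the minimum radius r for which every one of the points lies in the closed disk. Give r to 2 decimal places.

16.28

The required radius is the distance from (0, -5) to the farthest point.
Squared distances: 29, 173, 68, 41, 121, 265.
Maximum is 265, attained at A_6.
r = √265 ≈ 16.28.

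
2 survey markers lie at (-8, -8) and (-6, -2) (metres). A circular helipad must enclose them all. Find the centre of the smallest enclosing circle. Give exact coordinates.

(-7, -5)

The smallest circle enclosing two points has them as diameter endpoints.
Centre = midpoint = (-7, -5); r² = |(-8, -8)−(-6, -2)|²/4 = 40/4 = 10.
Centre = (-7, -5).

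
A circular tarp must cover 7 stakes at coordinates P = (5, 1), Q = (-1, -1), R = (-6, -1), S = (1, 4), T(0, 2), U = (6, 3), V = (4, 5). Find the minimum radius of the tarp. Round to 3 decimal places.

6.325

By Welzl's lemma the MEC is supported by two points (diametrically opposite) or three points (on a circumcircle).
The farthest pair is R–U with squared distance 160. The circle on this segment as diameter has centre (0, 1) and r² = 160/4 = 40.
Check P: distance² to centre = 25 ≤ 40, so it lies inside.
All remaining points lie in this disk, and no smaller disk contains both endpoints, so this is the minimum enclosing circle.
r = √40 ≈ 6.325.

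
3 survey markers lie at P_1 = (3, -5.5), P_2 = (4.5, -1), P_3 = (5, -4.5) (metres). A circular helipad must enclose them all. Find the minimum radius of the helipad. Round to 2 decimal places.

Side lengths²: P_1P_2² = 22.5, P_1P_3² = 5, P_2P_3² = 12.5.
Since P_1P_2² = 22.5 ≥ 12.5 + 5 = 17.5, the angle opposite P_1P_2 is not acute, so the smallest enclosing circle has P_1P_2 as diameter.
Centre = midpoint of P_1P_2 = (3.75, -3.25), r² = 22.5/4 = 5.625.
r = √(5.625) ≈ 2.37.

2.37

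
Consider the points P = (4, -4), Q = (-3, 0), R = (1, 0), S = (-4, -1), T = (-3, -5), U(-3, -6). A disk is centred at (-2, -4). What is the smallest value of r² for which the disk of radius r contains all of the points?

36

The required radius is the distance from (-2, -4) to the farthest point.
Squared distances: 36, 17, 25, 13, 2, 5.
Maximum is 36, attained at P.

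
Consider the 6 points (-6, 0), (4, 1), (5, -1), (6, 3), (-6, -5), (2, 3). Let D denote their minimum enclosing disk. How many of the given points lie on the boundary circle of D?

A smallest enclosing disk is always determined by at most three of the input points on its boundary.
The farthest pair is (6, 3)–(-6, -5) with squared distance 208. The circle on this segment as diameter has centre (0, -1) and r² = 208/4 = 52.
Check (-6, 0): distance² to centre = 37 ≤ 52, so it lies inside.
All remaining points lie in this disk, and no smaller disk contains both endpoints, so this is the minimum enclosing circle.
The points at distance exactly r from the centre are (6, 3), (-6, -5) — 2 points.

2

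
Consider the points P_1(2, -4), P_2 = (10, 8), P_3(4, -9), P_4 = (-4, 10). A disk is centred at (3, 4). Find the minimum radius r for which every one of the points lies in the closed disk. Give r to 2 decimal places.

The required radius is the distance from (3, 4) to the farthest point.
Squared distances: 65, 65, 170, 85.
Maximum is 170, attained at P_3.
r = √170 ≈ 13.04.

13.04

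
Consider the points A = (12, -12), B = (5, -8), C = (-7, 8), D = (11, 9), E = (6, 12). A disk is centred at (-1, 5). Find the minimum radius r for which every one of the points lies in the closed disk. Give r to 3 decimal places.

21.401

The required radius is the distance from (-1, 5) to the farthest point.
Squared distances: 458, 205, 45, 160, 98.
Maximum is 458, attained at A.
r = √458 ≈ 21.401.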